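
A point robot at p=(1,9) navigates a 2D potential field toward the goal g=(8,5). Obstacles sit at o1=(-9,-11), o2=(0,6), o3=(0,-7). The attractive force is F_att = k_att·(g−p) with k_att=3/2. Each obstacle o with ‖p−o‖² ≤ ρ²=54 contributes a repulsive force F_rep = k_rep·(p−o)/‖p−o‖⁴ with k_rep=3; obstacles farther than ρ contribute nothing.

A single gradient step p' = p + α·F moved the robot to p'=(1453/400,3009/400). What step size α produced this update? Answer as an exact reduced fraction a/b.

F_att = 3/2·(g−p) = 3/2·(7,-4) = (10.5000,-6.0000)
o1: d²=500 > ρ²=54 → inactive
o2: d²=10 ≤ ρ²=54; F_rep = 3·(1,3)/10² = (0.0300,0.0900)
o3: d²=257 > ρ²=54 → inactive
F = F_att + ΣF_rep = (10.5300,-5.9100)
Δp = p'−p = (2.6325,-1.4775); α = Δx/Fx = (1053/400) / (1053/100) = 1/4
check: Δy/Fy = (-591/400) / (-591/100) = 1/4 ✓

α = 1/4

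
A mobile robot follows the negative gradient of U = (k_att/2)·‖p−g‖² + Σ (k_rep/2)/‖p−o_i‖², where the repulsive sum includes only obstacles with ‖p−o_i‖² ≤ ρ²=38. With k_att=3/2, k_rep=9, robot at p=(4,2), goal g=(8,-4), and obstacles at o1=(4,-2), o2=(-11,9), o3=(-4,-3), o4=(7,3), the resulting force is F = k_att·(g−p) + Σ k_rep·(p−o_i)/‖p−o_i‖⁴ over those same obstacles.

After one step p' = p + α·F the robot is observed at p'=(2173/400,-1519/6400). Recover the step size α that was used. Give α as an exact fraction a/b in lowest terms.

α = 1/4

F_att = 3/2·(g−p) = 3/2·(4,-6) = (6.0000,-9.0000)
o1: d²=16 ≤ ρ²=38; F_rep = 9·(0,4)/16² = (0.0000,0.1406)
o2: d²=274 > ρ²=38 → inactive
o3: d²=89 > ρ²=38 → inactive
o4: d²=10 ≤ ρ²=38; F_rep = 9·(-3,-1)/10² = (-0.2700,-0.0900)
F = F_att + ΣF_rep = (5.7300,-8.9494)
Δp = p'−p = (1.4325,-2.2373); α = Δx/Fx = (573/400) / (573/100) = 1/4
check: Δy/Fy = (-14319/6400) / (-14319/1600) = 1/4 ✓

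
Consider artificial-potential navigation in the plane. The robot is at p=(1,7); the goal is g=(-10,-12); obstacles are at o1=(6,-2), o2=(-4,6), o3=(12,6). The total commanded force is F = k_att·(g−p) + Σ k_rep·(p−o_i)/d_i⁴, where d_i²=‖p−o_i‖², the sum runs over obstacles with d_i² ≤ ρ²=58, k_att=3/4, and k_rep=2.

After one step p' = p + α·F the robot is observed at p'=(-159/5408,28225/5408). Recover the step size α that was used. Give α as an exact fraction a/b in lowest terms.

F_att = 3/4·(g−p) = 3/4·(-11,-19) = (-8.2500,-14.2500)
o1: d²=106 > ρ²=58 → inactive
o2: d²=26 ≤ ρ²=58; F_rep = 2·(5,1)/26² = (0.0148,0.0030)
o3: d²=122 > ρ²=58 → inactive
F = F_att + ΣF_rep = (-8.2352,-14.2470)
Δp = p'−p = (-1.0294,-1.7809); α = Δx/Fx = (-5567/5408) / (-5567/676) = 1/8
check: Δy/Fy = (-9631/5408) / (-9631/676) = 1/8 ✓

α = 1/8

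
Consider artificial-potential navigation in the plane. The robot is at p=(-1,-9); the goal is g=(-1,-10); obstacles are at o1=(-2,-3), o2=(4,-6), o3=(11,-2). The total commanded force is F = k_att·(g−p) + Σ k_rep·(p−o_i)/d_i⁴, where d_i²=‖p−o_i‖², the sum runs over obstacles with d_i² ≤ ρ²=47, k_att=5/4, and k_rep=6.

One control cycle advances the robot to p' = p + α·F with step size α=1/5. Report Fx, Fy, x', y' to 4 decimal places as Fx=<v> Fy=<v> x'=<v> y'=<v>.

F_att = 5/4·(g−p) = 5/4·(0,-1) = (0.0000,-1.2500)
o1: d²=37 ≤ ρ²=47; F_rep = 6·(1,-6)/37² = (0.0044,-0.0263)
o2: d²=34 ≤ ρ²=47; F_rep = 6·(-5,-3)/34² = (-0.0260,-0.0156)
o3: d²=193 > ρ²=47 → inactive
F = F_att + ΣF_rep = (-0.0216,-1.2919)
p' = p + 1/5·F = (-1.0043,-9.2584)

Fx=-0.0216 Fy=-1.2919 x'=-1.0043 y'=-9.2584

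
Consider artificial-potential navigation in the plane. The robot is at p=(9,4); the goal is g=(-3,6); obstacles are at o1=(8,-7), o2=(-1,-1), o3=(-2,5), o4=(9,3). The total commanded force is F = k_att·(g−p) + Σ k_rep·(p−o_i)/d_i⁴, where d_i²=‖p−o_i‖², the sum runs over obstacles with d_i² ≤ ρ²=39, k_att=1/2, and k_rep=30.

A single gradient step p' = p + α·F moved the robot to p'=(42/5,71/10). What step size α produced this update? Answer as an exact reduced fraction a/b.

F_att = 1/2·(g−p) = 1/2·(-12,2) = (-6.0000,1.0000)
o1: d²=122 > ρ²=39 → inactive
o2: d²=125 > ρ²=39 → inactive
o3: d²=122 > ρ²=39 → inactive
o4: d²=1 ≤ ρ²=39; F_rep = 30·(0,1)/1² = (0.0000,30.0000)
F = F_att + ΣF_rep = (-6.0000,31.0000)
Δp = p'−p = (-0.6000,3.1000); α = Δx/Fx = (-3/5) / (-6) = 1/10
check: Δy/Fy = (31/10) / (31) = 1/10 ✓

α = 1/10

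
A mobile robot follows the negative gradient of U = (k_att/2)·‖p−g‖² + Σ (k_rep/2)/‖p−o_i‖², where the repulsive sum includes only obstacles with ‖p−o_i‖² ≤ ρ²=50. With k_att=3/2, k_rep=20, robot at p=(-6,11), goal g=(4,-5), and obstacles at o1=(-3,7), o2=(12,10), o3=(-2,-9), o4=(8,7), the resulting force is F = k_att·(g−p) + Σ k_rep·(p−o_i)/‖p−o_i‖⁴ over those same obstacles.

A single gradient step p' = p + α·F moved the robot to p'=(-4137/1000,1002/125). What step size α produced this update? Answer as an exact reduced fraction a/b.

F_att = 3/2·(g−p) = 3/2·(10,-16) = (15.0000,-24.0000)
o1: d²=25 ≤ ρ²=50; F_rep = 20·(-3,4)/25² = (-0.0960,0.1280)
o2: d²=325 > ρ²=50 → inactive
o3: d²=416 > ρ²=50 → inactive
o4: d²=212 > ρ²=50 → inactive
F = F_att + ΣF_rep = (14.9040,-23.8720)
Δp = p'−p = (1.8630,-2.9840); α = Δx/Fx = (1863/1000) / (1863/125) = 1/8
check: Δy/Fy = (-373/125) / (-2984/125) = 1/8 ✓

α = 1/8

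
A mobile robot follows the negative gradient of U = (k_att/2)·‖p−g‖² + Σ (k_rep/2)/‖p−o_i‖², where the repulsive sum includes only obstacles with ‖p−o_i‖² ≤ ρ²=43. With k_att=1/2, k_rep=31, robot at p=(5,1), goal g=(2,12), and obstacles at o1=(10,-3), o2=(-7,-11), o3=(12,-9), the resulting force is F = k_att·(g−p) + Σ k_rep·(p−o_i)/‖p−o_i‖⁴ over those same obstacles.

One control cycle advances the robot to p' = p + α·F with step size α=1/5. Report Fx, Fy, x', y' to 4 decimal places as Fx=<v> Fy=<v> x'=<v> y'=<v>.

Fx=-1.5922 Fy=5.5738 x'=4.6816 y'=2.1148

F_att = 1/2·(g−p) = 1/2·(-3,11) = (-1.5000,5.5000)
o1: d²=41 ≤ ρ²=43; F_rep = 31·(-5,4)/41² = (-0.0922,0.0738)
o2: d²=288 > ρ²=43 → inactive
o3: d²=149 > ρ²=43 → inactive
F = F_att + ΣF_rep = (-1.5922,5.5738)
p' = p + 1/5·F = (4.6816,2.1148)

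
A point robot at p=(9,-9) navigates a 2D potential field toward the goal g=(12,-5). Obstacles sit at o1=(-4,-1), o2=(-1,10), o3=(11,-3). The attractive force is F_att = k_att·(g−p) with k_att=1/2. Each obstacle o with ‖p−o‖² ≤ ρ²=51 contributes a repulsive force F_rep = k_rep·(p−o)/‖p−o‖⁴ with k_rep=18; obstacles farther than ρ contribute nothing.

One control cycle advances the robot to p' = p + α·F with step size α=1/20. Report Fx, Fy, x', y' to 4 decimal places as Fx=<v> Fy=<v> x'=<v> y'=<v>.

Fx=1.4775 Fy=1.9325 x'=9.0739 y'=-8.9034

F_att = 1/2·(g−p) = 1/2·(3,4) = (1.5000,2.0000)
o1: d²=233 > ρ²=51 → inactive
o2: d²=461 > ρ²=51 → inactive
o3: d²=40 ≤ ρ²=51; F_rep = 18·(-2,-6)/40² = (-0.0225,-0.0675)
F = F_att + ΣF_rep = (1.4775,1.9325)
p' = p + 1/20·F = (9.0739,-8.9034)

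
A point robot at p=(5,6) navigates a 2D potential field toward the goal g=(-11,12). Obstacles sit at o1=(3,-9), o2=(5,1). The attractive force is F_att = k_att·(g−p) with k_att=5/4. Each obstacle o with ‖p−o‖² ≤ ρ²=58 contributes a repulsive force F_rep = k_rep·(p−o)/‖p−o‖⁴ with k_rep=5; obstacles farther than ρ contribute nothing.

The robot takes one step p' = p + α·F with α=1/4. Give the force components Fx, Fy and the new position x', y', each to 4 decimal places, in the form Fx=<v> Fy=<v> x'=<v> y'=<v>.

Fx=-20.0000 Fy=7.5400 x'=0.0000 y'=7.8850

F_att = 5/4·(g−p) = 5/4·(-16,6) = (-20.0000,7.5000)
o1: d²=229 > ρ²=58 → inactive
o2: d²=25 ≤ ρ²=58; F_rep = 5·(0,5)/25² = (0.0000,0.0400)
F = F_att + ΣF_rep = (-20.0000,7.5400)
p' = p + 1/4·F = (0.0000,7.8850)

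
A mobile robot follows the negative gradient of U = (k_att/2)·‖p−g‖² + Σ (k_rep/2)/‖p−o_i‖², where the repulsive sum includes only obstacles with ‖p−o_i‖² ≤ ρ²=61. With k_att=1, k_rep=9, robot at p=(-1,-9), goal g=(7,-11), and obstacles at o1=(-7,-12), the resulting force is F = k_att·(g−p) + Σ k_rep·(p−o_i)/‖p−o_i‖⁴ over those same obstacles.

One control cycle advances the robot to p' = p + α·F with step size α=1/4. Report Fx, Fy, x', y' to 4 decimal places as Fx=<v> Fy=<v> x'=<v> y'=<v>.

F_att = 1·(g−p) = 1·(8,-2) = (8.0000,-2.0000)
o1: d²=45 ≤ ρ²=61; F_rep = 9·(6,3)/45² = (0.0267,0.0133)
F = F_att + ΣF_rep = (8.0267,-1.9867)
p' = p + 1/4·F = (1.0067,-9.4967)

Fx=8.0267 Fy=-1.9867 x'=1.0067 y'=-9.4967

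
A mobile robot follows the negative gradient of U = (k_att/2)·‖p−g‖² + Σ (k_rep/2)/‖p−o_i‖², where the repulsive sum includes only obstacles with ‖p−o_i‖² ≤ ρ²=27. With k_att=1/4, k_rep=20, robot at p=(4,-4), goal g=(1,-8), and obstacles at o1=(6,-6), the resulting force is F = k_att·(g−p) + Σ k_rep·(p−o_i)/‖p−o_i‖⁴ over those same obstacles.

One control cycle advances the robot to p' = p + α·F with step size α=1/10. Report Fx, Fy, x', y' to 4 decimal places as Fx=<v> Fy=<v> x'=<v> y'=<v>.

F_att = 1/4·(g−p) = 1/4·(-3,-4) = (-0.7500,-1.0000)
o1: d²=8 ≤ ρ²=27; F_rep = 20·(-2,2)/8² = (-0.6250,0.6250)
F = F_att + ΣF_rep = (-1.3750,-0.3750)
p' = p + 1/10·F = (3.8625,-4.0375)

Fx=-1.3750 Fy=-0.3750 x'=3.8625 y'=-4.0375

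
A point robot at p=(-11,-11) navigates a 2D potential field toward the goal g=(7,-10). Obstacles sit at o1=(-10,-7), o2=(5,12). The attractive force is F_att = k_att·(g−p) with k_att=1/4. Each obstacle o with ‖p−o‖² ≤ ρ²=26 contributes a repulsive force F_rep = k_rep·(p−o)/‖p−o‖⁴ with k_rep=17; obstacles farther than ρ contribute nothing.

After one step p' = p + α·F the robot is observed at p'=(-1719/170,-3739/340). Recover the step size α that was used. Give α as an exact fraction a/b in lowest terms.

α = 1/5

F_att = 1/4·(g−p) = 1/4·(18,1) = (4.5000,0.2500)
o1: d²=17 ≤ ρ²=26; F_rep = 17·(-1,-4)/17² = (-0.0588,-0.2353)
o2: d²=785 > ρ²=26 → inactive
F = F_att + ΣF_rep = (4.4412,0.0147)
Δp = p'−p = (0.8882,0.0029); α = Δx/Fx = (151/170) / (151/34) = 1/5
check: Δy/Fy = (1/340) / (1/68) = 1/5 ✓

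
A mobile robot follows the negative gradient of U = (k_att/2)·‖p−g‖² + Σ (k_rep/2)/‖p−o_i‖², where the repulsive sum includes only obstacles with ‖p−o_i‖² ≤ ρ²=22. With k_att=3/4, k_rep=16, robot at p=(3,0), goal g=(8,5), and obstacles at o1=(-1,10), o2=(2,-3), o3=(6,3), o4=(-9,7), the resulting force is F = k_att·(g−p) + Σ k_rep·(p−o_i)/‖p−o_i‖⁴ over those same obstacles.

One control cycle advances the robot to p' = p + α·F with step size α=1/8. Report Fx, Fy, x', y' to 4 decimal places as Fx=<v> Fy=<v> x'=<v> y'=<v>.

F_att = 3/4·(g−p) = 3/4·(5,5) = (3.7500,3.7500)
o1: d²=116 > ρ²=22 → inactive
o2: d²=10 ≤ ρ²=22; F_rep = 16·(1,3)/10² = (0.1600,0.4800)
o3: d²=18 ≤ ρ²=22; F_rep = 16·(-3,-3)/18² = (-0.1481,-0.1481)
o4: d²=193 > ρ²=22 → inactive
F = F_att + ΣF_rep = (3.7619,4.0819)
p' = p + 1/8·F = (3.4702,0.5102)

Fx=3.7619 Fy=4.0819 x'=3.4702 y'=0.5102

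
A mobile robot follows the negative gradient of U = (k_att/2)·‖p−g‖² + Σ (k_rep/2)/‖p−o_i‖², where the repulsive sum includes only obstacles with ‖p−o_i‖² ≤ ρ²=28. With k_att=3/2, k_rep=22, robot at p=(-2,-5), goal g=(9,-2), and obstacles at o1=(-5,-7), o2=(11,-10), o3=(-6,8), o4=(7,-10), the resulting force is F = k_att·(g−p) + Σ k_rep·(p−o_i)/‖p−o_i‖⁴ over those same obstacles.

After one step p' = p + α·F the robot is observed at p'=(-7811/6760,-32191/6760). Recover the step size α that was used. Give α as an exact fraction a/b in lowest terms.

F_att = 3/2·(g−p) = 3/2·(11,3) = (16.5000,4.5000)
o1: d²=13 ≤ ρ²=28; F_rep = 22·(3,2)/13² = (0.3905,0.2604)
o2: d²=194 > ρ²=28 → inactive
o3: d²=185 > ρ²=28 → inactive
o4: d²=106 > ρ²=28 → inactive
F = F_att + ΣF_rep = (16.8905,4.7604)
Δp = p'−p = (0.8445,0.2380); α = Δx/Fx = (5709/6760) / (5709/338) = 1/20
check: Δy/Fy = (1609/6760) / (1609/338) = 1/20 ✓

α = 1/20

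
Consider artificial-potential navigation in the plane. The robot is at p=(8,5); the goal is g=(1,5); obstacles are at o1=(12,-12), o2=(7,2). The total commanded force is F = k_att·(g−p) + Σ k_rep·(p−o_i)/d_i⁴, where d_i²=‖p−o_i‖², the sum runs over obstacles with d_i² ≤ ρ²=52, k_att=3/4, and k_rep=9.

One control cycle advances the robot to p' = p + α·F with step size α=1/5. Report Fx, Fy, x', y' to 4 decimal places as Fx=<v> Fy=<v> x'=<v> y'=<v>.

F_att = 3/4·(g−p) = 3/4·(-7,0) = (-5.2500,0.0000)
o1: d²=305 > ρ²=52 → inactive
o2: d²=10 ≤ ρ²=52; F_rep = 9·(1,3)/10² = (0.0900,0.2700)
F = F_att + ΣF_rep = (-5.1600,0.2700)
p' = p + 1/5·F = (6.9680,5.0540)

Fx=-5.1600 Fy=0.2700 x'=6.9680 y'=5.0540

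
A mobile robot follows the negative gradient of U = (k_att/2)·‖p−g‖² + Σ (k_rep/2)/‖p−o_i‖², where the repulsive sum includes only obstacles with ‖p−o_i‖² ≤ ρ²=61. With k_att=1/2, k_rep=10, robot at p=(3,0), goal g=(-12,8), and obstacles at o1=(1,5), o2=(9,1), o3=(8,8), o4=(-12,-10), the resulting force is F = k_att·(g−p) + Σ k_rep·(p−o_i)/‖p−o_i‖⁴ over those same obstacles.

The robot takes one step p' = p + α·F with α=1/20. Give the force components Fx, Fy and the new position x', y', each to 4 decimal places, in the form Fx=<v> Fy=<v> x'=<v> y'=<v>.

Fx=-7.5200 Fy=3.9332 x'=2.6240 y'=0.1967

F_att = 1/2·(g−p) = 1/2·(-15,8) = (-7.5000,4.0000)
o1: d²=29 ≤ ρ²=61; F_rep = 10·(2,-5)/29² = (0.0238,-0.0595)
o2: d²=37 ≤ ρ²=61; F_rep = 10·(-6,-1)/37² = (-0.0438,-0.0073)
o3: d²=89 > ρ²=61 → inactive
o4: d²=325 > ρ²=61 → inactive
F = F_att + ΣF_rep = (-7.5200,3.9332)
p' = p + 1/20·F = (2.6240,0.1967)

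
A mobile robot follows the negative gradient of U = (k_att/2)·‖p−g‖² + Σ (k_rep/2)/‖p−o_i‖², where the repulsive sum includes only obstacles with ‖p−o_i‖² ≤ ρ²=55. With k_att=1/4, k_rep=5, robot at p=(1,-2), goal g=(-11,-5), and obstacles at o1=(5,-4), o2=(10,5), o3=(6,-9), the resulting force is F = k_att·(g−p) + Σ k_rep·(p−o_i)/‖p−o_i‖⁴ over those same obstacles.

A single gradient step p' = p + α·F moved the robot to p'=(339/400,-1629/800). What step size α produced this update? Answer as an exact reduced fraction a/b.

F_att = 1/4·(g−p) = 1/4·(-12,-3) = (-3.0000,-0.7500)
o1: d²=20 ≤ ρ²=55; F_rep = 5·(-4,2)/20² = (-0.0500,0.0250)
o2: d²=130 > ρ²=55 → inactive
o3: d²=74 > ρ²=55 → inactive
F = F_att + ΣF_rep = (-3.0500,-0.7250)
Δp = p'−p = (-0.1525,-0.0362); α = Δx/Fx = (-61/400) / (-61/20) = 1/20
check: Δy/Fy = (-29/800) / (-29/40) = 1/20 ✓

α = 1/20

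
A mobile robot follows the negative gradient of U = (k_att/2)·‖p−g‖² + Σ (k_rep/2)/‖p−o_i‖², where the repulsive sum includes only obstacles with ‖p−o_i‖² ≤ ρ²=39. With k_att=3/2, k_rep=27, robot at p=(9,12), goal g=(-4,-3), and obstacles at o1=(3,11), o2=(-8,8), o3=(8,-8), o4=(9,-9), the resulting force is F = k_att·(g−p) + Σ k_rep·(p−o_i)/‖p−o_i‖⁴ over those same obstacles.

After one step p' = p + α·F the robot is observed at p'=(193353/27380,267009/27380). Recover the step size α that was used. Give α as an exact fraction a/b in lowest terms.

F_att = 3/2·(g−p) = 3/2·(-13,-15) = (-19.5000,-22.5000)
o1: d²=37 ≤ ρ²=39; F_rep = 27·(6,1)/37² = (0.1183,0.0197)
o2: d²=305 > ρ²=39 → inactive
o3: d²=401 > ρ²=39 → inactive
o4: d²=441 > ρ²=39 → inactive
F = F_att + ΣF_rep = (-19.3817,-22.4803)
Δp = p'−p = (-1.9382,-2.2480); α = Δx/Fx = (-53067/27380) / (-53067/2738) = 1/10
check: Δy/Fy = (-61551/27380) / (-61551/2738) = 1/10 ✓

α = 1/10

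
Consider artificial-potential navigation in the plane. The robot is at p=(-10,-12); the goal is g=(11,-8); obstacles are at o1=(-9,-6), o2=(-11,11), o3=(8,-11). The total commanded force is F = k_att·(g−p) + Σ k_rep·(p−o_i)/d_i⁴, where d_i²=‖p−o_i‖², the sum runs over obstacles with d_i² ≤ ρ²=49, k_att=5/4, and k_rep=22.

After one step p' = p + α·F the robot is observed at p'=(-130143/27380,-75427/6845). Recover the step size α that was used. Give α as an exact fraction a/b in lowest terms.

α = 1/5

F_att = 5/4·(g−p) = 5/4·(21,4) = (26.2500,5.0000)
o1: d²=37 ≤ ρ²=49; F_rep = 22·(-1,-6)/37² = (-0.0161,-0.0964)
o2: d²=530 > ρ²=49 → inactive
o3: d²=325 > ρ²=49 → inactive
F = F_att + ΣF_rep = (26.2339,4.9036)
Δp = p'−p = (5.2468,0.9807); α = Δx/Fx = (143657/27380) / (143657/5476) = 1/5
check: Δy/Fy = (6713/6845) / (6713/1369) = 1/5 ✓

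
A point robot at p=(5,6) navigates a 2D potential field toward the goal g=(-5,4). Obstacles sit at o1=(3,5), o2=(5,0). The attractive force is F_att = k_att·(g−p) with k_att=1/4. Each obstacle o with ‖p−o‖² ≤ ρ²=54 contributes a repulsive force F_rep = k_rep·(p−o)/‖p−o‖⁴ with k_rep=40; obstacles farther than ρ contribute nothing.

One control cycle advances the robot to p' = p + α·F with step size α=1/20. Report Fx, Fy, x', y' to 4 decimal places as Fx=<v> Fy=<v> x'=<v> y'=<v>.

Fx=0.7000 Fy=1.2852 x'=5.0350 y'=6.0643

F_att = 1/4·(g−p) = 1/4·(-10,-2) = (-2.5000,-0.5000)
o1: d²=5 ≤ ρ²=54; F_rep = 40·(2,1)/5² = (3.2000,1.6000)
o2: d²=36 ≤ ρ²=54; F_rep = 40·(0,6)/36² = (0.0000,0.1852)
F = F_att + ΣF_rep = (0.7000,1.2852)
p' = p + 1/20·F = (5.0350,6.0643)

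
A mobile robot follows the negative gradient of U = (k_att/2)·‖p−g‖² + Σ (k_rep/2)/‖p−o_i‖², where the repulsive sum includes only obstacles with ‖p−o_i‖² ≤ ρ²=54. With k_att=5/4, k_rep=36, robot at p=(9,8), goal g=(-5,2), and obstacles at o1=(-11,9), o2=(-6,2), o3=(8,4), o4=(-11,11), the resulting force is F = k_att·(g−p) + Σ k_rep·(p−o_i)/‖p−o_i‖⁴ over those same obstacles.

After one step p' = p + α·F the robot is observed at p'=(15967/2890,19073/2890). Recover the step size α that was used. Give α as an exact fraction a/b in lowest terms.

F_att = 5/4·(g−p) = 5/4·(-14,-6) = (-17.5000,-7.5000)
o1: d²=401 > ρ²=54 → inactive
o2: d²=261 > ρ²=54 → inactive
o3: d²=17 ≤ ρ²=54; F_rep = 36·(1,4)/17² = (0.1246,0.4983)
o4: d²=409 > ρ²=54 → inactive
F = F_att + ΣF_rep = (-17.3754,-7.0017)
Δp = p'−p = (-3.4751,-1.4003); α = Δx/Fx = (-10043/2890) / (-10043/578) = 1/5
check: Δy/Fy = (-4047/2890) / (-4047/578) = 1/5 ✓

α = 1/5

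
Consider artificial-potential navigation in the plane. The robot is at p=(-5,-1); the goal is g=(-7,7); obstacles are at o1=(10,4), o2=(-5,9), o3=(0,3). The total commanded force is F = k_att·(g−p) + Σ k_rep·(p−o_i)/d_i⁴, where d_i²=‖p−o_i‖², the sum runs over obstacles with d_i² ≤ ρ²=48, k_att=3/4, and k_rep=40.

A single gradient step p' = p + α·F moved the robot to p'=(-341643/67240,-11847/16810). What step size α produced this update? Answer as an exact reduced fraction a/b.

F_att = 3/4·(g−p) = 3/4·(-2,8) = (-1.5000,6.0000)
o1: d²=250 > ρ²=48 → inactive
o2: d²=100 > ρ²=48 → inactive
o3: d²=41 ≤ ρ²=48; F_rep = 40·(-5,-4)/41² = (-0.1190,-0.0952)
F = F_att + ΣF_rep = (-1.6190,5.9048)
Δp = p'−p = (-0.0809,0.2952); α = Δx/Fx = (-5443/67240) / (-5443/3362) = 1/20
check: Δy/Fy = (4963/16810) / (9926/1681) = 1/20 ✓

α = 1/20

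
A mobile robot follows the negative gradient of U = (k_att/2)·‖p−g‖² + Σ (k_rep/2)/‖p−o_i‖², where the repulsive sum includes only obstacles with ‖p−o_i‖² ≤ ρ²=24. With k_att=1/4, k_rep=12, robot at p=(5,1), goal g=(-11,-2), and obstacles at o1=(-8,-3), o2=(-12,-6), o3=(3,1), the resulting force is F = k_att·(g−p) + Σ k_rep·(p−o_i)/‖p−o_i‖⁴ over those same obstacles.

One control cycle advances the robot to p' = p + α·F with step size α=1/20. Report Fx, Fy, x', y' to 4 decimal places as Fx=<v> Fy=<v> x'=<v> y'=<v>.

F_att = 1/4·(g−p) = 1/4·(-16,-3) = (-4.0000,-0.7500)
o1: d²=185 > ρ²=24 → inactive
o2: d²=338 > ρ²=24 → inactive
o3: d²=4 ≤ ρ²=24; F_rep = 12·(2,0)/4² = (1.5000,0.0000)
F = F_att + ΣF_rep = (-2.5000,-0.7500)
p' = p + 1/20·F = (4.8750,0.9625)

Fx=-2.5000 Fy=-0.7500 x'=4.8750 y'=0.9625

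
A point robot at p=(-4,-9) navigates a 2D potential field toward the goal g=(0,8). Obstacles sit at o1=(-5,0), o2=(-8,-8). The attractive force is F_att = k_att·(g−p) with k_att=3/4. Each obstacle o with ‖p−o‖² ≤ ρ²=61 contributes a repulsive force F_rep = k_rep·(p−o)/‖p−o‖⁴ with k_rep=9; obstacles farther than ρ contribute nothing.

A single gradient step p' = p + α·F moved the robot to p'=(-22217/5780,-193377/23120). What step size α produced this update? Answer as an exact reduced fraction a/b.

α = 1/20

F_att = 3/4·(g−p) = 3/4·(4,17) = (3.0000,12.7500)
o1: d²=82 > ρ²=61 → inactive
o2: d²=17 ≤ ρ²=61; F_rep = 9·(4,-1)/17² = (0.1246,-0.0311)
F = F_att + ΣF_rep = (3.1246,12.7189)
Δp = p'−p = (0.1562,0.6359); α = Δx/Fx = (903/5780) / (903/289) = 1/20
check: Δy/Fy = (14703/23120) / (14703/1156) = 1/20 ✓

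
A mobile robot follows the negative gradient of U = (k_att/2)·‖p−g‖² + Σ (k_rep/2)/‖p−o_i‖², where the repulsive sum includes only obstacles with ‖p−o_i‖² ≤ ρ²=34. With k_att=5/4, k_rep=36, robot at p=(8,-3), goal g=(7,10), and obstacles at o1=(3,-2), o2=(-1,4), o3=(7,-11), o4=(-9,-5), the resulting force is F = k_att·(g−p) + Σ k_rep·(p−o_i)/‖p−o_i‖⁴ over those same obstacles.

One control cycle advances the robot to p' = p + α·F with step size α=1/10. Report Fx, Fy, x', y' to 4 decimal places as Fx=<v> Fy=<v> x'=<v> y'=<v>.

F_att = 5/4·(g−p) = 5/4·(-1,13) = (-1.2500,16.2500)
o1: d²=26 ≤ ρ²=34; F_rep = 36·(5,-1)/26² = (0.2663,-0.0533)
o2: d²=130 > ρ²=34 → inactive
o3: d²=65 > ρ²=34 → inactive
o4: d²=293 > ρ²=34 → inactive
F = F_att + ΣF_rep = (-0.9837,16.1967)
p' = p + 1/10·F = (7.9016,-1.3803)

Fx=-0.9837 Fy=16.1967 x'=7.9016 y'=-1.3803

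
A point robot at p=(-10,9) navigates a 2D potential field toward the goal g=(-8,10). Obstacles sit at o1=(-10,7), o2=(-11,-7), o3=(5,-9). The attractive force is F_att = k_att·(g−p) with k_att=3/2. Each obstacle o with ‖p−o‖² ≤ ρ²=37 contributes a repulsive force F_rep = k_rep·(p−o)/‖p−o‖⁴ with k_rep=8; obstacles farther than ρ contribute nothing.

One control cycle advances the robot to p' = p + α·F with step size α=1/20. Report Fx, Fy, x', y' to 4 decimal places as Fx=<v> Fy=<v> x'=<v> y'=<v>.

Fx=3.0000 Fy=2.5000 x'=-9.8500 y'=9.1250

F_att = 3/2·(g−p) = 3/2·(2,1) = (3.0000,1.5000)
o1: d²=4 ≤ ρ²=37; F_rep = 8·(0,2)/4² = (0.0000,1.0000)
o2: d²=257 > ρ²=37 → inactive
o3: d²=549 > ρ²=37 → inactive
F = F_att + ΣF_rep = (3.0000,2.5000)
p' = p + 1/20·F = (-9.8500,9.1250)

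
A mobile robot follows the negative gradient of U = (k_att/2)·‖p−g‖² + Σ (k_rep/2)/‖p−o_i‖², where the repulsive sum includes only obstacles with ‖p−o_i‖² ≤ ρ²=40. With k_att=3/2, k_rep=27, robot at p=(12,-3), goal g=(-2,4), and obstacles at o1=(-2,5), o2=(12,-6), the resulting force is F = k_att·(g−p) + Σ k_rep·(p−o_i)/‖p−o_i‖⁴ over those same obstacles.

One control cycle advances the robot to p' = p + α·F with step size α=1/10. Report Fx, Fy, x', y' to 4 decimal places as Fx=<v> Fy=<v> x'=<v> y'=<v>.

Fx=-21.0000 Fy=11.5000 x'=9.9000 y'=-1.8500

F_att = 3/2·(g−p) = 3/2·(-14,7) = (-21.0000,10.5000)
o1: d²=260 > ρ²=40 → inactive
o2: d²=9 ≤ ρ²=40; F_rep = 27·(0,3)/9² = (0.0000,1.0000)
F = F_att + ΣF_rep = (-21.0000,11.5000)
p' = p + 1/10·F = (9.9000,-1.8500)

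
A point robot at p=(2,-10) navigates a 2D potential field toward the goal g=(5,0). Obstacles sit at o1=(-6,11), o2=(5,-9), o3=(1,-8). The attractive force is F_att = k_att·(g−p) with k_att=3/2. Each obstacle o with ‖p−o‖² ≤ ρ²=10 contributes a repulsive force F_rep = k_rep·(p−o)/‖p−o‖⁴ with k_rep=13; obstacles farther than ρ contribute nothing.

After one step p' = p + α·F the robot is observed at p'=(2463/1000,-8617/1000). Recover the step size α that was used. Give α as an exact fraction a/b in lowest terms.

F_att = 3/2·(g−p) = 3/2·(3,10) = (4.5000,15.0000)
o1: d²=505 > ρ²=10 → inactive
o2: d²=10 ≤ ρ²=10; F_rep = 13·(-3,-1)/10² = (-0.3900,-0.1300)
o3: d²=5 ≤ ρ²=10; F_rep = 13·(1,-2)/5² = (0.5200,-1.0400)
F = F_att + ΣF_rep = (4.6300,13.8300)
Δp = p'−p = (0.4630,1.3830); α = Δx/Fx = (463/1000) / (463/100) = 1/10
check: Δy/Fy = (1383/1000) / (1383/100) = 1/10 ✓

α = 1/10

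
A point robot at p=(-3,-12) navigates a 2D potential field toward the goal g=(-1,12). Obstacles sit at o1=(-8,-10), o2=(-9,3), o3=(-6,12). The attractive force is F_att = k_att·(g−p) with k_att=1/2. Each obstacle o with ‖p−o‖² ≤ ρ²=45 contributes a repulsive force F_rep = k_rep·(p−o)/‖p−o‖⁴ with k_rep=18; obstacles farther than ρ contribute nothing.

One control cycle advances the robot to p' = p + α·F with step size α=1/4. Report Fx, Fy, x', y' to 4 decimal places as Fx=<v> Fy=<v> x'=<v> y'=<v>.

F_att = 1/2·(g−p) = 1/2·(2,24) = (1.0000,12.0000)
o1: d²=29 ≤ ρ²=45; F_rep = 18·(5,-2)/29² = (0.1070,-0.0428)
o2: d²=261 > ρ²=45 → inactive
o3: d²=585 > ρ²=45 → inactive
F = F_att + ΣF_rep = (1.1070,11.9572)
p' = p + 1/4·F = (-2.7232,-9.0107)

Fx=1.1070 Fy=11.9572 x'=-2.7232 y'=-9.0107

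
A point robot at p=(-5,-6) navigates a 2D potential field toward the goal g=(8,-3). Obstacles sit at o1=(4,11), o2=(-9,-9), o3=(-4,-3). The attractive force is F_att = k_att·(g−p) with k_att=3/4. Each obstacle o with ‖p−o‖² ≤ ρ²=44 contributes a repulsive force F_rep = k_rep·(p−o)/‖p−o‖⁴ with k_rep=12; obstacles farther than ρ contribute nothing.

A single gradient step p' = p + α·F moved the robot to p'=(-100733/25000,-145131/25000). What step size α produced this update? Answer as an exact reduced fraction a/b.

α = 1/10

F_att = 3/4·(g−p) = 3/4·(13,3) = (9.7500,2.2500)
o1: d²=370 > ρ²=44 → inactive
o2: d²=25 ≤ ρ²=44; F_rep = 12·(4,3)/25² = (0.0768,0.0576)
o3: d²=10 ≤ ρ²=44; F_rep = 12·(-1,-3)/10² = (-0.1200,-0.3600)
F = F_att + ΣF_rep = (9.7068,1.9476)
Δp = p'−p = (0.9707,0.1948); α = Δx/Fx = (24267/25000) / (24267/2500) = 1/10
check: Δy/Fy = (4869/25000) / (4869/2500) = 1/10 ✓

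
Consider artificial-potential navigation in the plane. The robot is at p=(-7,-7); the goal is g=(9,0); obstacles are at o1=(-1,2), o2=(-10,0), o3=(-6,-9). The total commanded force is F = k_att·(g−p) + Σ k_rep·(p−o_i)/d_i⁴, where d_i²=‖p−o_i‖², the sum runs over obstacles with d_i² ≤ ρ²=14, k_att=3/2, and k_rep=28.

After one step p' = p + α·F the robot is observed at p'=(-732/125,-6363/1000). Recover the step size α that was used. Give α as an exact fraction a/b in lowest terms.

F_att = 3/2·(g−p) = 3/2·(16,7) = (24.0000,10.5000)
o1: d²=117 > ρ²=14 → inactive
o2: d²=58 > ρ²=14 → inactive
o3: d²=5 ≤ ρ²=14; F_rep = 28·(-1,2)/5² = (-1.1200,2.2400)
F = F_att + ΣF_rep = (22.8800,12.7400)
Δp = p'−p = (1.1440,0.6370); α = Δx/Fx = (143/125) / (572/25) = 1/20
check: Δy/Fy = (637/1000) / (637/50) = 1/20 ✓

α = 1/20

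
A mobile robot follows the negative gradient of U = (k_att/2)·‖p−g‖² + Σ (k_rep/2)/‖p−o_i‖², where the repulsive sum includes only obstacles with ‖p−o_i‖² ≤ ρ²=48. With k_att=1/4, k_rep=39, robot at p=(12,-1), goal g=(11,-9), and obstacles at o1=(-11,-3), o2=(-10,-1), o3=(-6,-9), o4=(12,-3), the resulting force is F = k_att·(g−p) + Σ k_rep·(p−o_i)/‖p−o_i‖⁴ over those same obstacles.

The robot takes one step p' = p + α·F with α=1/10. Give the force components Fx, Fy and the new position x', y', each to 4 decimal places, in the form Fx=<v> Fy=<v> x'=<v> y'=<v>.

F_att = 1/4·(g−p) = 1/4·(-1,-8) = (-0.2500,-2.0000)
o1: d²=533 > ρ²=48 → inactive
o2: d²=484 > ρ²=48 → inactive
o3: d²=388 > ρ²=48 → inactive
o4: d²=4 ≤ ρ²=48; F_rep = 39·(0,2)/4² = (0.0000,4.8750)
F = F_att + ΣF_rep = (-0.2500,2.8750)
p' = p + 1/10·F = (11.9750,-0.7125)

Fx=-0.2500 Fy=2.8750 x'=11.9750 y'=-0.7125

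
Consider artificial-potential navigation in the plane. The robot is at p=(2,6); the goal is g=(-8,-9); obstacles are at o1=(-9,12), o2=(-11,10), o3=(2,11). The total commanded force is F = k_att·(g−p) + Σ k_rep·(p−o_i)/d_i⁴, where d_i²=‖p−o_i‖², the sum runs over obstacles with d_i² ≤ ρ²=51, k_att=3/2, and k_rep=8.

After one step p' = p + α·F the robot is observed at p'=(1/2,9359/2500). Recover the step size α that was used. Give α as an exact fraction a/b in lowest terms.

α = 1/10

F_att = 3/2·(g−p) = 3/2·(-10,-15) = (-15.0000,-22.5000)
o1: d²=157 > ρ²=51 → inactive
o2: d²=185 > ρ²=51 → inactive
o3: d²=25 ≤ ρ²=51; F_rep = 8·(0,-5)/25² = (0.0000,-0.0640)
F = F_att + ΣF_rep = (-15.0000,-22.5640)
Δp = p'−p = (-1.5000,-2.2564); α = Δx/Fx = (-3/2) / (-15) = 1/10
check: Δy/Fy = (-5641/2500) / (-5641/250) = 1/10 ✓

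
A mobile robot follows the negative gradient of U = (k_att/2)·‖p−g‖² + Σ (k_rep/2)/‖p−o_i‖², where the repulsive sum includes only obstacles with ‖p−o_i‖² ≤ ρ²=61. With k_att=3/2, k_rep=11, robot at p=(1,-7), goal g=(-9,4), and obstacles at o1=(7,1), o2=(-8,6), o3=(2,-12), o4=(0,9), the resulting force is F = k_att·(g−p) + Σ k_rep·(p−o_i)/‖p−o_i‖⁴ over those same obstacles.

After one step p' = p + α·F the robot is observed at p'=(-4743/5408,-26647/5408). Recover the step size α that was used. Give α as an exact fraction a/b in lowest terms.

α = 1/8

F_att = 3/2·(g−p) = 3/2·(-10,11) = (-15.0000,16.5000)
o1: d²=100 > ρ²=61 → inactive
o2: d²=250 > ρ²=61 → inactive
o3: d²=26 ≤ ρ²=61; F_rep = 11·(-1,5)/26² = (-0.0163,0.0814)
o4: d²=257 > ρ²=61 → inactive
F = F_att + ΣF_rep = (-15.0163,16.5814)
Δp = p'−p = (-1.8770,2.0727); α = Δx/Fx = (-10151/5408) / (-10151/676) = 1/8
check: Δy/Fy = (11209/5408) / (11209/676) = 1/8 ✓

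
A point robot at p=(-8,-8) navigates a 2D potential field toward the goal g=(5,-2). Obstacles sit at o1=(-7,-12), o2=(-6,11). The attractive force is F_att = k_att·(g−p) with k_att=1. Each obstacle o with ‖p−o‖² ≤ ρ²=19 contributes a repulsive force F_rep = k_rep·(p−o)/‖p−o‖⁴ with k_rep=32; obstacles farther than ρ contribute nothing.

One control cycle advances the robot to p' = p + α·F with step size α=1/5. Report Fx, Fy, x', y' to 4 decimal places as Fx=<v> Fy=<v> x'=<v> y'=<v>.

Fx=12.8893 Fy=6.4429 x'=-5.4221 y'=-6.7114

F_att = 1·(g−p) = 1·(13,6) = (13.0000,6.0000)
o1: d²=17 ≤ ρ²=19; F_rep = 32·(-1,4)/17² = (-0.1107,0.4429)
o2: d²=365 > ρ²=19 → inactive
F = F_att + ΣF_rep = (12.8893,6.4429)
p' = p + 1/5·F = (-5.4221,-6.7114)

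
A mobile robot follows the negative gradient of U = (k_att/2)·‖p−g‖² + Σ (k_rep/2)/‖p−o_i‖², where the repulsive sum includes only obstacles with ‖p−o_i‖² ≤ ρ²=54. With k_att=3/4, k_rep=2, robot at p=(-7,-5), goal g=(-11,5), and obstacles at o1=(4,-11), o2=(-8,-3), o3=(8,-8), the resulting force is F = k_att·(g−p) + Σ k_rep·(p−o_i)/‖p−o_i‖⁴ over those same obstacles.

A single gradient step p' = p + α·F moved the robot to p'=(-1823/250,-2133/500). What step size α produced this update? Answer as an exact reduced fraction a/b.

F_att = 3/4·(g−p) = 3/4·(-4,10) = (-3.0000,7.5000)
o1: d²=157 > ρ²=54 → inactive
o2: d²=5 ≤ ρ²=54; F_rep = 2·(1,-2)/5² = (0.0800,-0.1600)
o3: d²=234 > ρ²=54 → inactive
F = F_att + ΣF_rep = (-2.9200,7.3400)
Δp = p'−p = (-0.2920,0.7340); α = Δx/Fx = (-73/250) / (-73/25) = 1/10
check: Δy/Fy = (367/500) / (367/50) = 1/10 ✓

α = 1/10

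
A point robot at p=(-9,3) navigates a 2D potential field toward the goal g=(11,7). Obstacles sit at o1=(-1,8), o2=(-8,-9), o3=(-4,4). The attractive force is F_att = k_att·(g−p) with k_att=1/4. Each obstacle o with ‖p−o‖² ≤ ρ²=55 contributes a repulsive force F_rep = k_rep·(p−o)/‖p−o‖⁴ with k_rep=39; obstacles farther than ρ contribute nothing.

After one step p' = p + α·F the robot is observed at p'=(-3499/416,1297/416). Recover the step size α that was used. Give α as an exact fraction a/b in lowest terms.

F_att = 1/4·(g−p) = 1/4·(20,4) = (5.0000,1.0000)
o1: d²=89 > ρ²=55 → inactive
o2: d²=145 > ρ²=55 → inactive
o3: d²=26 ≤ ρ²=55; F_rep = 39·(-5,-1)/26² = (-0.2885,-0.0577)
F = F_att + ΣF_rep = (4.7115,0.9423)
Δp = p'−p = (0.5889,0.1178); α = Δx/Fx = (245/416) / (245/52) = 1/8
check: Δy/Fy = (49/416) / (49/52) = 1/8 ✓

α = 1/8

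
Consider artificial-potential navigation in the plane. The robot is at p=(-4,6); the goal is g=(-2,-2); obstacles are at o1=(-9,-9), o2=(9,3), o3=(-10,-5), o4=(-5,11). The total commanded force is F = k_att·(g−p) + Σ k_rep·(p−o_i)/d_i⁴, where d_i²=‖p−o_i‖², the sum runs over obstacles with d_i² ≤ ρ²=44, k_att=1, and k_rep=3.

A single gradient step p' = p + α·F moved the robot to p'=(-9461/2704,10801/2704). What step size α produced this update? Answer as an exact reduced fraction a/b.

F_att = 1·(g−p) = 1·(2,-8) = (2.0000,-8.0000)
o1: d²=250 > ρ²=44 → inactive
o2: d²=178 > ρ²=44 → inactive
o3: d²=157 > ρ²=44 → inactive
o4: d²=26 ≤ ρ²=44; F_rep = 3·(1,-5)/26² = (0.0044,-0.0222)
F = F_att + ΣF_rep = (2.0044,-8.0222)
Δp = p'−p = (0.5011,-2.0055); α = Δx/Fx = (1355/2704) / (1355/676) = 1/4
check: Δy/Fy = (-5423/2704) / (-5423/676) = 1/4 ✓

α = 1/4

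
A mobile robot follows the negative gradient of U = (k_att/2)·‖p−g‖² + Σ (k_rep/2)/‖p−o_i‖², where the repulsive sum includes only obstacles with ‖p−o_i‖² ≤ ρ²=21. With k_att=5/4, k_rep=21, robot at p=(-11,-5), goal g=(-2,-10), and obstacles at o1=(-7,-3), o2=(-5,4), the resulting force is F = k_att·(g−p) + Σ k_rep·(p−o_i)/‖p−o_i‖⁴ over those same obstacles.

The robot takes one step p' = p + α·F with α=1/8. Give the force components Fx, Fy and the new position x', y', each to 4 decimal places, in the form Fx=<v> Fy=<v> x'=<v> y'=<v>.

F_att = 5/4·(g−p) = 5/4·(9,-5) = (11.2500,-6.2500)
o1: d²=20 ≤ ρ²=21; F_rep = 21·(-4,-2)/20² = (-0.2100,-0.1050)
o2: d²=117 > ρ²=21 → inactive
F = F_att + ΣF_rep = (11.0400,-6.3550)
p' = p + 1/8·F = (-9.6200,-5.7944)

Fx=11.0400 Fy=-6.3550 x'=-9.6200 y'=-5.7944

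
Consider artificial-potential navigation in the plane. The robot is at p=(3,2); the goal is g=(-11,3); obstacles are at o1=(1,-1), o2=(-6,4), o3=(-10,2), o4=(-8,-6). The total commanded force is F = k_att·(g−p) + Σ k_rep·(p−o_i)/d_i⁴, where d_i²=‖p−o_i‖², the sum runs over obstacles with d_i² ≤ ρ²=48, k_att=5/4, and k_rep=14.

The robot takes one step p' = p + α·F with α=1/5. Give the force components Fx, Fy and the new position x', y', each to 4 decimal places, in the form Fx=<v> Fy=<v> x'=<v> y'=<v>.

F_att = 5/4·(g−p) = 5/4·(-14,1) = (-17.5000,1.2500)
o1: d²=13 ≤ ρ²=48; F_rep = 14·(2,3)/13² = (0.1657,0.2485)
o2: d²=85 > ρ²=48 → inactive
o3: d²=169 > ρ²=48 → inactive
o4: d²=185 > ρ²=48 → inactive
F = F_att + ΣF_rep = (-17.3343,1.4985)
p' = p + 1/5·F = (-0.4669,2.2997)

Fx=-17.3343 Fy=1.4985 x'=-0.4669 y'=2.2997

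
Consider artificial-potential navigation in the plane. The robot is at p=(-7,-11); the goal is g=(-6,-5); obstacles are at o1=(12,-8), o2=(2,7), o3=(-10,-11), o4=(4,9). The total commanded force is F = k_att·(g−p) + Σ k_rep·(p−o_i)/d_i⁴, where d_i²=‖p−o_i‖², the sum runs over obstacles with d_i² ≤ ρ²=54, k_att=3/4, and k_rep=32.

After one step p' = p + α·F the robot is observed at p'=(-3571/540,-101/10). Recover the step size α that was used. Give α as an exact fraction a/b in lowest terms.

α = 1/5

F_att = 3/4·(g−p) = 3/4·(1,6) = (0.7500,4.5000)
o1: d²=370 > ρ²=54 → inactive
o2: d²=405 > ρ²=54 → inactive
o3: d²=9 ≤ ρ²=54; F_rep = 32·(3,0)/9² = (1.1852,0.0000)
o4: d²=521 > ρ²=54 → inactive
F = F_att + ΣF_rep = (1.9352,4.5000)
Δp = p'−p = (0.3870,0.9000); α = Δx/Fx = (209/540) / (209/108) = 1/5
check: Δy/Fy = (9/10) / (9/2) = 1/5 ✓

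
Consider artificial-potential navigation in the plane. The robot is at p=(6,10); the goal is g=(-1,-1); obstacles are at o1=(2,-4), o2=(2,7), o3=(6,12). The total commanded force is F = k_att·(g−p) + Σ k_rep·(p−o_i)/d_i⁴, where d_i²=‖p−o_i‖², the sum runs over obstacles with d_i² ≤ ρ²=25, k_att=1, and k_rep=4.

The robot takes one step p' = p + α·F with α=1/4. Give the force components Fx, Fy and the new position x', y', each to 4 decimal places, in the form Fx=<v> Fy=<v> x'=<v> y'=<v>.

Fx=-6.9744 Fy=-11.4808 x'=4.2564 y'=7.1298

F_att = 1·(g−p) = 1·(-7,-11) = (-7.0000,-11.0000)
o1: d²=212 > ρ²=25 → inactive
o2: d²=25 ≤ ρ²=25; F_rep = 4·(4,3)/25² = (0.0256,0.0192)
o3: d²=4 ≤ ρ²=25; F_rep = 4·(0,-2)/4² = (0.0000,-0.5000)
F = F_att + ΣF_rep = (-6.9744,-11.4808)
p' = p + 1/4·F = (4.2564,7.1298)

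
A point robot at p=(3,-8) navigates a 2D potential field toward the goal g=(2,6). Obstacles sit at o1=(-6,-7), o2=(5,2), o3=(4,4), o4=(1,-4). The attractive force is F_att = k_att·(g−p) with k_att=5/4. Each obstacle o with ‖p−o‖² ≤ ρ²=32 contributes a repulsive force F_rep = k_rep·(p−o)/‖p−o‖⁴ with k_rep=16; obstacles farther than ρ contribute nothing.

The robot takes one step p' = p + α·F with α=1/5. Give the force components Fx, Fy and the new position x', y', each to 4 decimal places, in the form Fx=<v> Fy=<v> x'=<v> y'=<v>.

F_att = 5/4·(g−p) = 5/4·(-1,14) = (-1.2500,17.5000)
o1: d²=82 > ρ²=32 → inactive
o2: d²=104 > ρ²=32 → inactive
o3: d²=145 > ρ²=32 → inactive
o4: d²=20 ≤ ρ²=32; F_rep = 16·(2,-4)/20² = (0.0800,-0.1600)
F = F_att + ΣF_rep = (-1.1700,17.3400)
p' = p + 1/5·F = (2.7660,-4.5320)

Fx=-1.1700 Fy=17.3400 x'=2.7660 y'=-4.5320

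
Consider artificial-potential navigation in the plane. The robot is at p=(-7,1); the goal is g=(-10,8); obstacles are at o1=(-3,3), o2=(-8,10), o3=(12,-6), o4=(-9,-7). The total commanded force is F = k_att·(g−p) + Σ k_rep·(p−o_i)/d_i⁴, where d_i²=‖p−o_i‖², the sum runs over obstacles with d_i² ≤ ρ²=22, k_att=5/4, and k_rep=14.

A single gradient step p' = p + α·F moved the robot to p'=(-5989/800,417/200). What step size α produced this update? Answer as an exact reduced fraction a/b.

F_att = 5/4·(g−p) = 5/4·(-3,7) = (-3.7500,8.7500)
o1: d²=20 ≤ ρ²=22; F_rep = 14·(-4,-2)/20² = (-0.1400,-0.0700)
o2: d²=82 > ρ²=22 → inactive
o3: d²=410 > ρ²=22 → inactive
o4: d²=68 > ρ²=22 → inactive
F = F_att + ΣF_rep = (-3.8900,8.6800)
Δp = p'−p = (-0.4863,1.0850); α = Δx/Fx = (-389/800) / (-389/100) = 1/8
check: Δy/Fy = (217/200) / (217/25) = 1/8 ✓

α = 1/8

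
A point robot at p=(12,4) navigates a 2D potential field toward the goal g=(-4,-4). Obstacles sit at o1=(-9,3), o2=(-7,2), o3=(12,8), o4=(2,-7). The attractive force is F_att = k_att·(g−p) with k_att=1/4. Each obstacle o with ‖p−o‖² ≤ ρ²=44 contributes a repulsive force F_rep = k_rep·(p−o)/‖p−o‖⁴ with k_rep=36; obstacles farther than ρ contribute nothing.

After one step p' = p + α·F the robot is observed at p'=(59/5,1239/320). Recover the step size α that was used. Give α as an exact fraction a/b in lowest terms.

F_att = 1/4·(g−p) = 1/4·(-16,-8) = (-4.0000,-2.0000)
o1: d²=442 > ρ²=44 → inactive
o2: d²=365 > ρ²=44 → inactive
o3: d²=16 ≤ ρ²=44; F_rep = 36·(0,-4)/16² = (0.0000,-0.5625)
o4: d²=221 > ρ²=44 → inactive
F = F_att + ΣF_rep = (-4.0000,-2.5625)
Δp = p'−p = (-0.2000,-0.1281); α = Δx/Fx = (-1/5) / (-4) = 1/20
check: Δy/Fy = (-41/320) / (-41/16) = 1/20 ✓

α = 1/20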